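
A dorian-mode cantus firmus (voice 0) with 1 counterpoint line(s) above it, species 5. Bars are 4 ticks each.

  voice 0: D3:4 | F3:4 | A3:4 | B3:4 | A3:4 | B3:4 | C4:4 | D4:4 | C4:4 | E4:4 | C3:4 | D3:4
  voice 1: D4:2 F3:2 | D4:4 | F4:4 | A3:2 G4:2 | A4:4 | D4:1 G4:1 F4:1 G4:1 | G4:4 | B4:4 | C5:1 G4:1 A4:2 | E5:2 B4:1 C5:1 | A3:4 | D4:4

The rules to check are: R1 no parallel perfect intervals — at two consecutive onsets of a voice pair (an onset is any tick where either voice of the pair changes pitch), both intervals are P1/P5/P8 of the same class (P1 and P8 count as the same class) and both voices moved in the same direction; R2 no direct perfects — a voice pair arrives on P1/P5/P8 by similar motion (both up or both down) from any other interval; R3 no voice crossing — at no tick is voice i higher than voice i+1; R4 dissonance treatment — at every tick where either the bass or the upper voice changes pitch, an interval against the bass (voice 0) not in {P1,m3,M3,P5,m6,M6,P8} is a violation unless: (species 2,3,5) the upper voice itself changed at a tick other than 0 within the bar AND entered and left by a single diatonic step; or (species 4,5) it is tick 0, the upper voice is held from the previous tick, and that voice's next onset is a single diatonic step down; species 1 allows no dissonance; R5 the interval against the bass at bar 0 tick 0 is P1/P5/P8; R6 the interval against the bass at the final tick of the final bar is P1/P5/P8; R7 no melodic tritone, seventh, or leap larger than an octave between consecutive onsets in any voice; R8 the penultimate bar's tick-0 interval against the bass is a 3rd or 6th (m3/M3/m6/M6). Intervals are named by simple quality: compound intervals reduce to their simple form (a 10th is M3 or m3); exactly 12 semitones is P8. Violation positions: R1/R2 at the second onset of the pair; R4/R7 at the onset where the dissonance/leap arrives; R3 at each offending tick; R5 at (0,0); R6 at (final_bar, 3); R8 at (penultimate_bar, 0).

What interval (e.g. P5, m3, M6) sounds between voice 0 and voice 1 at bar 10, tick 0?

voice 0=C3 voice 1=A3 -> M6

M6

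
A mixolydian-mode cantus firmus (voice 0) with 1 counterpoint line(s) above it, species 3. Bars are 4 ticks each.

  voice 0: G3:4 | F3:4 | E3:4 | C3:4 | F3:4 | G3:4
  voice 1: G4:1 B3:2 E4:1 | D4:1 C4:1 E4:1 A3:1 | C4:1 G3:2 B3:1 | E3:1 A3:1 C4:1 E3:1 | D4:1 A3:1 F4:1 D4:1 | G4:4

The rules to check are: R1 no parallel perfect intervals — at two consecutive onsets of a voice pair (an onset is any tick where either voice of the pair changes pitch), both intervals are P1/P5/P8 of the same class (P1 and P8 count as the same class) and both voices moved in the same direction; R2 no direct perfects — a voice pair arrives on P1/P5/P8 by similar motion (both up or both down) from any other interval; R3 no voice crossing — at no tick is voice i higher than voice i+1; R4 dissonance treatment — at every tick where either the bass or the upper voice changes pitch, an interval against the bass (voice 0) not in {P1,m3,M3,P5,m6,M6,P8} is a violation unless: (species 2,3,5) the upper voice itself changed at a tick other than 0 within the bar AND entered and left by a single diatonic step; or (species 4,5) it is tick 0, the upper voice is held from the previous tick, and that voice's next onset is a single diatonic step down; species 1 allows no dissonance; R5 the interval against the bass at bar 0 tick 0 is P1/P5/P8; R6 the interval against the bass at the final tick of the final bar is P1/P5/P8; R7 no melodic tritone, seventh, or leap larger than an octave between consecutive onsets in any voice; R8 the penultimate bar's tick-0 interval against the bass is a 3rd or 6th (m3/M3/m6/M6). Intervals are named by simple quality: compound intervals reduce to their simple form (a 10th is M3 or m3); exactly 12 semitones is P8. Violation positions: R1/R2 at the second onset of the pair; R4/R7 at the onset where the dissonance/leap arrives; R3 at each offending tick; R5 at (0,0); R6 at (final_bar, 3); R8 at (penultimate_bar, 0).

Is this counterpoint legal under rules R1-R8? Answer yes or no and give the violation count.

No (3 violations)

bar 0: v0=G3 v1=G4 (P8)
bar 1: v0=F3 v1=D4 (M6)
bar 2: v0=E3 v1=C4 (m6)
bar 3: v0=C3 v1=E3 (M3)
bar 4: v0=F3 v1=D4 (M6)
bar 5: v0=G3 v1=G4 (P8)
  R4 @ bar1.2: F3/E4 M7 untreated
  R7 @ bar4.0: E3->D4 leap 10st
  R2 @ bar5.0: F3/D4 M6 -> G3/G4 P8 similar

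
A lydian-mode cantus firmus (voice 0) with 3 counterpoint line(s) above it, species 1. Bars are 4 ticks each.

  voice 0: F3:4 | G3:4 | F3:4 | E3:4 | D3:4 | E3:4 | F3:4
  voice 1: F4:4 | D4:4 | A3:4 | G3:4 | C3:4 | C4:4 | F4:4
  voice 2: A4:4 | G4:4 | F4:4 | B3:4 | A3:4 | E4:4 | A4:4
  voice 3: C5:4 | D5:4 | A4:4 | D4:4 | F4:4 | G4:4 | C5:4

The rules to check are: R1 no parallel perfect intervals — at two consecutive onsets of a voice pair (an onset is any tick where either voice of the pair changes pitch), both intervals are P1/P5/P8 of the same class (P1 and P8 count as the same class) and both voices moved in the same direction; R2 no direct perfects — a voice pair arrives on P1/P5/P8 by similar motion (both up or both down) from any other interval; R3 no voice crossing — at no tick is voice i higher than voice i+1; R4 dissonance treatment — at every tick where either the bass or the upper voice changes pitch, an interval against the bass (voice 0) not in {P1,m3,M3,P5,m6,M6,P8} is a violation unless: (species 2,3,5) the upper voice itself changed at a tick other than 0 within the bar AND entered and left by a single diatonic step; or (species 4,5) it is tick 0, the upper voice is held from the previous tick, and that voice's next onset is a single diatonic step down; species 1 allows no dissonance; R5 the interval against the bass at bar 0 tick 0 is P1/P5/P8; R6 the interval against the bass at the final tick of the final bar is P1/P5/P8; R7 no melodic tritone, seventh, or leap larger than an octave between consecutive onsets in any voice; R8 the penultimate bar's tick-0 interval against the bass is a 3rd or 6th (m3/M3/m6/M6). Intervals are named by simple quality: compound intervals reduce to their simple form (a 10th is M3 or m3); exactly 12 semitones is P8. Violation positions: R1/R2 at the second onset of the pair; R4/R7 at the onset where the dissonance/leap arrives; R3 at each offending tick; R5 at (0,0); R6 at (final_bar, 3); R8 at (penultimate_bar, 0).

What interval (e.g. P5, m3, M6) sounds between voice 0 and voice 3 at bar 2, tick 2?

M3

voice 0=F3 voice 3=A4 -> M3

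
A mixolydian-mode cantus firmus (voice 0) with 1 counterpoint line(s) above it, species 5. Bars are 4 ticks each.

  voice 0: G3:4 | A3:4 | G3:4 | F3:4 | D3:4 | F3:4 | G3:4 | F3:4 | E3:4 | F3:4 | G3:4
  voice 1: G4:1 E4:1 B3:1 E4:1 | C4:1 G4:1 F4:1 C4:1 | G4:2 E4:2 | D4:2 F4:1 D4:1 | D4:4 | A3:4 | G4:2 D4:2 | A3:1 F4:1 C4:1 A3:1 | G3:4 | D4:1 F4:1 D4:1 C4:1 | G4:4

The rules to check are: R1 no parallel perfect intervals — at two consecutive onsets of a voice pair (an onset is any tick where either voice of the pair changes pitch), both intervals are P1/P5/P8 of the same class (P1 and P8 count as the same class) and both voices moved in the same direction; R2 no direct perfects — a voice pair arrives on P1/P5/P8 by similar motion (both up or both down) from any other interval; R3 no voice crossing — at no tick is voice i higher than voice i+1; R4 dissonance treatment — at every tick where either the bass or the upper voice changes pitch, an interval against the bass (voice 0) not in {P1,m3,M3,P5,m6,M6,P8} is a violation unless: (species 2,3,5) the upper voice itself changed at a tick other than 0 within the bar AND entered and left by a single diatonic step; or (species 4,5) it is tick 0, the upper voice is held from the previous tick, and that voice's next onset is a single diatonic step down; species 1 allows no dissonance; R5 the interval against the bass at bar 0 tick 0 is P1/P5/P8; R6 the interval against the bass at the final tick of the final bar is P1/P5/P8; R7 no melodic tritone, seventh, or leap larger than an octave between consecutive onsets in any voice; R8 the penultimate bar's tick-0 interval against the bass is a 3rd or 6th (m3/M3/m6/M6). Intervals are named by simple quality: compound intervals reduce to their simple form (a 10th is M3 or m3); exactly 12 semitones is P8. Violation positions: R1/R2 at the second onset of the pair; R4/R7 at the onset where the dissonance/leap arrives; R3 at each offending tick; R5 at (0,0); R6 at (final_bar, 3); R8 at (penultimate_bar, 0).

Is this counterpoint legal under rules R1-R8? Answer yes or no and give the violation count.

No (4 violations)

bar 0: v0=G3 v1=G4 (P8)
bar 1: v0=A3 v1=C4 (m3)
bar 2: v0=G3 v1=G4 (P8)
bar 3: v0=F3 v1=D4 (M6)
bar 4: v0=D3 v1=D4 (P8)
bar 5: v0=F3 v1=A3 (M3)
bar 6: v0=G3 v1=G4 (P8)
bar 7: v0=F3 v1=A3 (M3)
bar 8: v0=E3 v1=G3 (m3)
bar 9: v0=F3 v1=D4 (M6)
bar 10: v0=G3 v1=G4 (P8)
  R4 @ bar1.1: A3/G4 m7 untreated
  R2 @ bar6.0: F3/A3 M3 -> G3/G4 P8 similar
  R7 @ bar6.0: A3->G4 leap 10st
  R2 @ bar10.0: F3/C4 P5 -> G3/G4 P8 similar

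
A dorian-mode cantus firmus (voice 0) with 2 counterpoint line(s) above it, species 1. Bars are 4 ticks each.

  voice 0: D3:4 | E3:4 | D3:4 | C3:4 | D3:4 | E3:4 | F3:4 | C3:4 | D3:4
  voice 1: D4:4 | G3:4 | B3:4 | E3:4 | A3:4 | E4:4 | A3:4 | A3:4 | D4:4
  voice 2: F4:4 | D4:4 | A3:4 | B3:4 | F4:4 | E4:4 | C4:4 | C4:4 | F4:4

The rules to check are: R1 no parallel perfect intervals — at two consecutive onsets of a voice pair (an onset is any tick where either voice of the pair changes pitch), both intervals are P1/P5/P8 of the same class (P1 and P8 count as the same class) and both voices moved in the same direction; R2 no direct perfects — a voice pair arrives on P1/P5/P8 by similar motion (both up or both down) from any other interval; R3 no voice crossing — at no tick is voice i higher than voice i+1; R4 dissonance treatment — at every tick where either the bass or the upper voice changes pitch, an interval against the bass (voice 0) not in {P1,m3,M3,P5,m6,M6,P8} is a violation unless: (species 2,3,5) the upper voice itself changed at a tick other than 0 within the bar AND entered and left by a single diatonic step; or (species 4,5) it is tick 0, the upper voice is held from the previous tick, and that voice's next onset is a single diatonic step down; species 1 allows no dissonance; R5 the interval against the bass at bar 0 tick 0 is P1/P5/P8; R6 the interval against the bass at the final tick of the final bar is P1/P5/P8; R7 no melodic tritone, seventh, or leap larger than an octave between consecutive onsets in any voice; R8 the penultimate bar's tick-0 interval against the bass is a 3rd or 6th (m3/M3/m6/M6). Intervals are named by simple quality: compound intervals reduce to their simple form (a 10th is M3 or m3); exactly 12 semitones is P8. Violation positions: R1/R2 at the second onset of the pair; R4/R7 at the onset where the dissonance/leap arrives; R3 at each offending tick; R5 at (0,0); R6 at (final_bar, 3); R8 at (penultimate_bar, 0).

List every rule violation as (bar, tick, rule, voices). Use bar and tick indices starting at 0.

(0, 0, R5, (0, 2))
(1, 0, R2, (1, 2))
(1, 0, R4, (0, 2))
(2, 0, R2, (0, 2))
(2, 0, R3, (1, 2))
(2, 1, R3, (1, 2))
(2, 2, R3, (1, 2))
(2, 3, R3, (1, 2))
(3, 0, R4, (0, 2))
(4, 0, R2, (0, 1))
(4, 0, R7, (2,))
(5, 0, R2, (0, 1))
(7, 0, R8, (0, 2))
(8, 0, R2, (0, 1))
(8, 3, R6, (0, 2))

bar 0: v0=D3 v1=D4 v2=F4 downbeat m3
bar 1: v0=E3 v1=G3 v2=D4 downbeat m7
bar 2: v0=D3 v1=B3 v2=A3 downbeat P5
bar 3: v0=C3 v1=E3 v2=B3 downbeat M7
bar 4: v0=D3 v1=A3 v2=F4 downbeat m3
bar 5: v0=E3 v1=E4 v2=E4 downbeat P8
bar 6: v0=F3 v1=A3 v2=C4 downbeat P5
bar 7: v0=C3 v1=A3 v2=C4 downbeat P8
bar 8: v0=D3 v1=D4 v2=F4 downbeat m3
  -> R5 @ bar 0 tick 0 v(0, 2): opens on m3
  -> R2 @ bar 1 tick 0 v(1, 2): D4/F4 m3 -> G3/D4 P5 similar
  -> R4 @ bar 1 tick 0 v(0, 2): E3/D4 m7 untreated
  -> R2 @ bar 2 tick 0 v(0, 2): E3/D4 m7 -> D3/A3 P5 similar
  -> R3 @ bar 2 tick 0 v(1, 2): B3 above A3
  -> R3 @ bar 2 tick 1 v(1, 2): B3 above A3
  -> R3 @ bar 2 tick 2 v(1, 2): B3 above A3
  -> R3 @ bar 2 tick 3 v(1, 2): B3 above A3
  -> R4 @ bar 3 tick 0 v(0, 2): C3/B3 M7 untreated
  -> R2 @ bar 4 tick 0 v(0, 1): C3/E3 M3 -> D3/A3 P5 similar
  -> R7 @ bar 4 tick 0 v(2,): B3->F4 leap 6st
  -> R2 @ bar 5 tick 0 v(0, 1): D3/A3 P5 -> E3/E4 P8 similar
  -> R8 @ bar 7 tick 0 v(0, 2): penult P8 not 3rd/6th
  -> R2 @ bar 8 tick 0 v(0, 1): C3/A3 M6 -> D3/D4 P8 similar
  -> R6 @ bar 8 tick 3 v(0, 2): closes on m3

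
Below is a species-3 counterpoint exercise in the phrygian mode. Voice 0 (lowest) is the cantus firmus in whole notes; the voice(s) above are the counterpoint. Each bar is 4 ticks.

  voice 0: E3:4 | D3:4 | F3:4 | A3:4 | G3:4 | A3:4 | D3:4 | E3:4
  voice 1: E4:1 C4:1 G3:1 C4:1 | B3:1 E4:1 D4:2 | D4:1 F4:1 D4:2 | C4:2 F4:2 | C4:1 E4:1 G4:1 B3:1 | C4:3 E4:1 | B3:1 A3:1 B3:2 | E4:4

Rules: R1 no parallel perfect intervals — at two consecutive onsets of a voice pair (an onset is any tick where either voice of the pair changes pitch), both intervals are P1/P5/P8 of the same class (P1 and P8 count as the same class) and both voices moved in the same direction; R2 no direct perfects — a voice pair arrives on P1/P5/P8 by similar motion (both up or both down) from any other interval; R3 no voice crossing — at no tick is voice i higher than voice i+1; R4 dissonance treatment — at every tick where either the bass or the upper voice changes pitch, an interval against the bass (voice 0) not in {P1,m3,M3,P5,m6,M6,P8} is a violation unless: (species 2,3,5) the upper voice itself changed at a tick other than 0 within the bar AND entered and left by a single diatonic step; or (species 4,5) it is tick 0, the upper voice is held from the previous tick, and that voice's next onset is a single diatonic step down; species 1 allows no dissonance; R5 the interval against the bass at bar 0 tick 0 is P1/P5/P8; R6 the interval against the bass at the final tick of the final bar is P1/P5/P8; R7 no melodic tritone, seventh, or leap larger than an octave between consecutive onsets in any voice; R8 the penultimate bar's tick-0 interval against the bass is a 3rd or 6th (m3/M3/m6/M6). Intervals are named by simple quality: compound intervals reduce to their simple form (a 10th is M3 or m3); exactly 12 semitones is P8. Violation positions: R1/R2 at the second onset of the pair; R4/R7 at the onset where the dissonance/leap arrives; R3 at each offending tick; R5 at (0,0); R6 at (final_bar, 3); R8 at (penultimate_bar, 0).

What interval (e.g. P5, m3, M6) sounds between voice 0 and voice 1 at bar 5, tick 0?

voice 0=A3 voice 1=C4 -> m3

m3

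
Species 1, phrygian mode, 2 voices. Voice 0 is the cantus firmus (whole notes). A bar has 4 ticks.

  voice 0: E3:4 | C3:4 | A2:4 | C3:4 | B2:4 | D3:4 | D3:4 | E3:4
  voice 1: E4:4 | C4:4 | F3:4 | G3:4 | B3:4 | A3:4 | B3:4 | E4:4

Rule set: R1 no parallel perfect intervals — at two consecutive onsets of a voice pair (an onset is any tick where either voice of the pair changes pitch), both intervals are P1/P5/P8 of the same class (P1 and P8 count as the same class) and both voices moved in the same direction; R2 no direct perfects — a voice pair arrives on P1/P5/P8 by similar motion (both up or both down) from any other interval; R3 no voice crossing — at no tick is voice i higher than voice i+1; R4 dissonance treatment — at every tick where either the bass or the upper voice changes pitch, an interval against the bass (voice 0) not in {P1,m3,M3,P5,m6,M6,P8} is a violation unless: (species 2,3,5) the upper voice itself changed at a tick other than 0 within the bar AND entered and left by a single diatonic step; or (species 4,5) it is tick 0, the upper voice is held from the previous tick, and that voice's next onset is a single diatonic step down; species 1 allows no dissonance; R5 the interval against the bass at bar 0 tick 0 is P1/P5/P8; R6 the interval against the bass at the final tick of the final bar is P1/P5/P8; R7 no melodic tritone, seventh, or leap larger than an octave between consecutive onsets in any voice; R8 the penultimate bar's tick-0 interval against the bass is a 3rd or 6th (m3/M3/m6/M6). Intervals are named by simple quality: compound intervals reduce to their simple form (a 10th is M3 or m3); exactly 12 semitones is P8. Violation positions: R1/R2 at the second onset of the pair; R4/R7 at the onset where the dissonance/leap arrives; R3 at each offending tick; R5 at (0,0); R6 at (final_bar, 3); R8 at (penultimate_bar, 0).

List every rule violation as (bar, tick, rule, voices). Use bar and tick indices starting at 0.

(1, 0, R1, (0, 1))
(3, 0, R2, (0, 1))
(7, 0, R2, (0, 1))

bar 0: v0=E3 v1=E4 downbeat P8
bar 1: v0=C3 v1=C4 downbeat P8
bar 2: v0=A2 v1=F3 downbeat m6
bar 3: v0=C3 v1=G3 downbeat P5
bar 4: v0=B2 v1=B3 downbeat P8
bar 5: v0=D3 v1=A3 downbeat P5
bar 6: v0=D3 v1=B3 downbeat M6
bar 7: v0=E3 v1=E4 downbeat P8
  -> R1 @ bar 1 tick 0 v(0, 1): E3/E4 P8 -> C3/C4 P8 similar
  -> R2 @ bar 3 tick 0 v(0, 1): A2/F3 m6 -> C3/G3 P5 similar
  -> R2 @ bar 7 tick 0 v(0, 1): D3/B3 M6 -> E3/E4 P8 similar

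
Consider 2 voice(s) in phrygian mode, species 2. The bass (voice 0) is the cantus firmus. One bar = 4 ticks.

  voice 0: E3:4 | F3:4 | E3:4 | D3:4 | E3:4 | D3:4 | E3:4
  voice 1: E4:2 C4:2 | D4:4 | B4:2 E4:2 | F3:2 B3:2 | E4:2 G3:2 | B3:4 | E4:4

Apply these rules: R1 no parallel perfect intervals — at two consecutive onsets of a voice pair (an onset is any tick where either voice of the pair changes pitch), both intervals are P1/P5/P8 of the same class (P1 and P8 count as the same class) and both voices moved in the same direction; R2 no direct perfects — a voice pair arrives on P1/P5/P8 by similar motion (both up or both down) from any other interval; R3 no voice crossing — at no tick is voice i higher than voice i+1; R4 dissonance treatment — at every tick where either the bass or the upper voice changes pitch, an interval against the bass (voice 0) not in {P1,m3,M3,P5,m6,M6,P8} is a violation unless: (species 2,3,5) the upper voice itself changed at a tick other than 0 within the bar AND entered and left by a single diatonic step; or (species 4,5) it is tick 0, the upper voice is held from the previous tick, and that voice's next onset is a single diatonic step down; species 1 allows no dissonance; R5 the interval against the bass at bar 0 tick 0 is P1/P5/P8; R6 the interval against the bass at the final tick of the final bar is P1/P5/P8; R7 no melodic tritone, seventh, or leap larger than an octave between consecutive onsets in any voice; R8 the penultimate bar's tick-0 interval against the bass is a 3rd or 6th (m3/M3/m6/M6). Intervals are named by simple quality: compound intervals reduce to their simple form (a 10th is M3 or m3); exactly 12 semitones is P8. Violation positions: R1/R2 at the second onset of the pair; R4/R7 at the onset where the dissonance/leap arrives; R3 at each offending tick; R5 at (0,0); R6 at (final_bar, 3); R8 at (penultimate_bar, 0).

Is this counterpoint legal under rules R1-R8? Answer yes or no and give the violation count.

No (4 violations)

bar 0: v0=E3 v1=E4 (P8)
bar 1: v0=F3 v1=D4 (M6)
bar 2: v0=E3 v1=B4 (P5)
bar 3: v0=D3 v1=F3 (m3)
bar 4: v0=E3 v1=E4 (P8)
bar 5: v0=D3 v1=B3 (M6)
bar 6: v0=E3 v1=E4 (P8)
  R7 @ bar3.0: E4->F3 leap 11st
  R7 @ bar3.2: F3->B3 leap 6st
  R2 @ bar4.0: D3/B3 M6 -> E3/E4 P8 similar
  R2 @ bar6.0: D3/B3 M6 -> E3/E4 P8 similar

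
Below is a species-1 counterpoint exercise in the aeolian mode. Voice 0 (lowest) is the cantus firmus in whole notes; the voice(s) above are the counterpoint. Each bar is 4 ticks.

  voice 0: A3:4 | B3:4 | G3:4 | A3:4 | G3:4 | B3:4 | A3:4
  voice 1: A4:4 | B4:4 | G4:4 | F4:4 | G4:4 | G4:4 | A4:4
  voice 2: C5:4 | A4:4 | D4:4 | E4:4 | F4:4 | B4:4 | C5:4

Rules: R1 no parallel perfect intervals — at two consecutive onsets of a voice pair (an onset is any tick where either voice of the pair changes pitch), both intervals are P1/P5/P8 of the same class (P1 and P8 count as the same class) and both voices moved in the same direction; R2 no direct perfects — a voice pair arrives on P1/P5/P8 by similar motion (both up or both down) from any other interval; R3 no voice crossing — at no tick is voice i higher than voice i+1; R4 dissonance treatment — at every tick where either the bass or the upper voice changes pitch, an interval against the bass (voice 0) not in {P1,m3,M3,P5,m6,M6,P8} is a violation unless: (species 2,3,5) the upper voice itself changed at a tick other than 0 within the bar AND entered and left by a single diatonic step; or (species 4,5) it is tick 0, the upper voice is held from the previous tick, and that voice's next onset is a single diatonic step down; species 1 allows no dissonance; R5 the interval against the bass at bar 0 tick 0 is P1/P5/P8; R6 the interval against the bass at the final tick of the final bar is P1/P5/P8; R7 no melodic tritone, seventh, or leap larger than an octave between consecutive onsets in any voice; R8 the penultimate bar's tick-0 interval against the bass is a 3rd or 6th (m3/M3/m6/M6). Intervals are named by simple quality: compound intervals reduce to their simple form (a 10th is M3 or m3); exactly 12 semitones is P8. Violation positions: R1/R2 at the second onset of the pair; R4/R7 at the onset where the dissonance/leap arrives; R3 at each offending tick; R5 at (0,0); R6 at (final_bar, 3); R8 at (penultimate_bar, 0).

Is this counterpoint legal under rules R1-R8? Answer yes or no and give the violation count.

bar 0: v0=A3 v1=A4 v2=C5 (m3)
bar 1: v0=B3 v1=B4 v2=A4 (m7)
bar 2: v0=G3 v1=G4 v2=D4 (P5)
bar 3: v0=A3 v1=F4 v2=E4 (P5)
bar 4: v0=G3 v1=G4 v2=F4 (m7)
bar 5: v0=B3 v1=G4 v2=B4 (P8)
bar 6: v0=A3 v1=A4 v2=C5 (m3)
  R5 @ bar0.0: opens on m3
  R1 @ bar1.0: A3/A4 P8 -> B3/B4 P8 similar
  R3 @ bar1.0: B4 above A4
  R4 @ bar1.0: B3/A4 m7 untreated
  R3 @ bar1.1: B4 above A4
  R3 @ bar1.2: B4 above A4
  R3 @ bar1.3: B4 above A4
  R1 @ bar2.0: B3/B4 P8 -> G3/G4 P8 similar
  R2 @ bar2.0: B3/A4 m7 -> G3/D4 P5 similar
  R3 @ bar2.0: G4 above D4
  R3 @ bar2.1: G4 above D4
  R3 @ bar2.2: G4 above D4
  R3 @ bar2.3: G4 above D4
  R1 @ bar3.0: G3/D4 P5 -> A3/E4 P5 similar
  R3 @ bar3.0: F4 above E4
  R3 @ bar3.1: F4 above E4
  R3 @ bar3.2: F4 above E4
  R3 @ bar3.3: F4 above E4
  R3 @ bar4.0: G4 above F4
  R4 @ bar4.0: G3/F4 m7 untreated
  R3 @ bar4.1: G4 above F4
  R3 @ bar4.2: G4 above F4
  R3 @ bar4.3: G4 above F4
  R2 @ bar5.0: G3/F4 m7 -> B3/B4 P8 similar
  R7 @ bar5.0: F4->B4 leap 6st
  R8 @ bar5.0: penult P8 not 3rd/6th
  R6 @ bar6.3: closes on m3

No (27 violations)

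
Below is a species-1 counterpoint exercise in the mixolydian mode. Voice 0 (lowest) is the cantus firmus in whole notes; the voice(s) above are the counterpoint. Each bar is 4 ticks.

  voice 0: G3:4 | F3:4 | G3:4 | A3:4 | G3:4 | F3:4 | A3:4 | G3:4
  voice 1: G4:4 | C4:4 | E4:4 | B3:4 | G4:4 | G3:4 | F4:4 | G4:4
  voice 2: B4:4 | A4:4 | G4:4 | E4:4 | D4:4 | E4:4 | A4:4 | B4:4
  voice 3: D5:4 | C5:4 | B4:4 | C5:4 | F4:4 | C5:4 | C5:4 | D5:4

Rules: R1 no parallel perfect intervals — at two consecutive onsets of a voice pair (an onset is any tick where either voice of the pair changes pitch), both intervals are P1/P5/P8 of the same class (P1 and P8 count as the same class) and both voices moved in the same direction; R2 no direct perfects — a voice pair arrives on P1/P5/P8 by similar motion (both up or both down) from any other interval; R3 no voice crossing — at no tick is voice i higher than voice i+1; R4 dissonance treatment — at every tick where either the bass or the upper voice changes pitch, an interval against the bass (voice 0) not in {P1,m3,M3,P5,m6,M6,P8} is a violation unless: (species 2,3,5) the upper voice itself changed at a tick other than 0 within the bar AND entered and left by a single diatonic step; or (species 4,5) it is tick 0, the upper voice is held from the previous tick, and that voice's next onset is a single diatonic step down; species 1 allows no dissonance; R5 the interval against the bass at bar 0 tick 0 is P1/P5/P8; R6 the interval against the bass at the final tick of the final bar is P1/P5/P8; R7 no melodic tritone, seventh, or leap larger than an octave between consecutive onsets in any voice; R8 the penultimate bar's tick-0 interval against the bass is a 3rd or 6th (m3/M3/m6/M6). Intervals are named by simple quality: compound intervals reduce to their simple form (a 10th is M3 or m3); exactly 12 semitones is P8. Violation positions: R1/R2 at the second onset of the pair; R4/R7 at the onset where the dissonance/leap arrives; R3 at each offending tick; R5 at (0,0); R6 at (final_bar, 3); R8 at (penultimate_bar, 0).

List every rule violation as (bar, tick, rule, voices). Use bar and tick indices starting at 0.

(0, 0, R5, (0, 2))
(1, 0, R1, (0, 3))
(1, 0, R2, (0, 1))
(1, 0, R2, (1, 3))
(3, 0, R4, (0, 1))
(4, 0, R1, (0, 2))
(4, 0, R3, (1, 2))
(4, 0, R4, (0, 3))
(4, 1, R3, (1, 2))
(4, 2, R3, (1, 2))
(4, 3, R3, (1, 2))
(5, 0, R4, (0, 1))
(5, 0, R4, (0, 2))
(6, 0, R2, (0, 2))
(6, 0, R7, (1,))
(6, 0, R8, (0, 2))
(7, 0, R1, (1, 3))
(7, 3, R6, (0, 2))

bar 0: v0=G3 v1=G4 v2=B4 v3=D5 downbeat P5
bar 1: v0=F3 v1=C4 v2=A4 v3=C5 downbeat P5
bar 2: v0=G3 v1=E4 v2=G4 v3=B4 downbeat M3
bar 3: v0=A3 v1=B3 v2=E4 v3=C5 downbeat m3
bar 4: v0=G3 v1=G4 v2=D4 v3=F4 downbeat m7
bar 5: v0=F3 v1=G3 v2=E4 v3=C5 downbeat P5
bar 6: v0=A3 v1=F4 v2=A4 v3=C5 downbeat m3
bar 7: v0=G3 v1=G4 v2=B4 v3=D5 downbeat P5
  -> R5 @ bar 0 tick 0 v(0, 2): opens on M3
  -> R1 @ bar 1 tick 0 v(0, 3): G3/D5 P5 -> F3/C5 P5 similar
  -> R2 @ bar 1 tick 0 v(0, 1): G3/G4 P8 -> F3/C4 P5 similar
  -> R2 @ bar 1 tick 0 v(1, 3): G4/D5 P5 -> C4/C5 P8 similar
  -> R4 @ bar 3 tick 0 v(0, 1): A3/B3 M2 untreated
  -> R1 @ bar 4 tick 0 v(0, 2): A3/E4 P5 -> G3/D4 P5 similar
  -> R3 @ bar 4 tick 0 v(1, 2): G4 above D4
  -> R4 @ bar 4 tick 0 v(0, 3): G3/F4 m7 untreated
  -> R3 @ bar 4 tick 1 v(1, 2): G4 above D4
  -> R3 @ bar 4 tick 2 v(1, 2): G4 above D4
  -> R3 @ bar 4 tick 3 v(1, 2): G4 above D4
  -> R4 @ bar 5 tick 0 v(0, 1): F3/G3 M2 untreated
  -> R4 @ bar 5 tick 0 v(0, 2): F3/E4 M7 untreated
  -> R2 @ bar 6 tick 0 v(0, 2): F3/E4 M7 -> A3/A4 P8 similar
  -> R7 @ bar 6 tick 0 v(1,): G3->F4 leap 10st
  -> R8 @ bar 6 tick 0 v(0, 2): penult P8 not 3rd/6th
  -> R1 @ bar 7 tick 0 v(1, 3): F4/C5 P5 -> G4/D5 P5 similar
  -> R6 @ bar 7 tick 3 v(0, 2): closes on M3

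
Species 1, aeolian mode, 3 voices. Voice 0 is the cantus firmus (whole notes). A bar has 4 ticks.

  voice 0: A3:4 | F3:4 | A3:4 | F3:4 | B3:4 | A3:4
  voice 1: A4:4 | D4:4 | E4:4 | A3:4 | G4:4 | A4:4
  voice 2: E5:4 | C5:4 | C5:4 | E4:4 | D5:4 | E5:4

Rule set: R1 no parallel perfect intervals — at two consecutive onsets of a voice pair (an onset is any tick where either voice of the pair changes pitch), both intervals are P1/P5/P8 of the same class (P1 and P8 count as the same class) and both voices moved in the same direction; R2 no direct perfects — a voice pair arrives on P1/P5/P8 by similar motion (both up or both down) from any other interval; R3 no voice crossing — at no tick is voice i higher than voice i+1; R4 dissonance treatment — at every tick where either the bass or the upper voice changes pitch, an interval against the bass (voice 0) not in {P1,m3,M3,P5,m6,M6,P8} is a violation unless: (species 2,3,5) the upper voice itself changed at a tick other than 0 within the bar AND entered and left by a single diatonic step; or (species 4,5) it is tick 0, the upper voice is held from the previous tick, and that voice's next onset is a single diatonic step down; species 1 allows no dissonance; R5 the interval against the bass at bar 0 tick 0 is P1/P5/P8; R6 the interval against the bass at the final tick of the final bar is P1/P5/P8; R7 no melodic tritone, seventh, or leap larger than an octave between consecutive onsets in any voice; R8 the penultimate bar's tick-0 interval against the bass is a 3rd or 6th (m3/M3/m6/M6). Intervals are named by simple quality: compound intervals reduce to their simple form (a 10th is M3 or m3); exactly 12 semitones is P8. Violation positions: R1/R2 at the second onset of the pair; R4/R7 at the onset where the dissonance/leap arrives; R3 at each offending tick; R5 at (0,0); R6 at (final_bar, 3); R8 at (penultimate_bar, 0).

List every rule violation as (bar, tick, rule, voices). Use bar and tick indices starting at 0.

bar 0: v0=A3 v1=A4 v2=E5 downbeat P5
bar 1: v0=F3 v1=D4 v2=C5 downbeat P5
bar 2: v0=A3 v1=E4 v2=C5 downbeat m3
bar 3: v0=F3 v1=A3 v2=E4 downbeat M7
bar 4: v0=B3 v1=G4 v2=D5 downbeat m3
bar 5: v0=A3 v1=A4 v2=E5 downbeat P5
  -> R1 @ bar 1 tick 0 v(0, 2): A3/E5 P5 -> F3/C5 P5 similar
  -> R2 @ bar 2 tick 0 v(0, 1): F3/D4 M6 -> A3/E4 P5 similar
  -> R2 @ bar 3 tick 0 v(1, 2): E4/C5 m6 -> A3/E4 P5 similar
  -> R4 @ bar 3 tick 0 v(0, 2): F3/E4 M7 untreated
  -> R1 @ bar 4 tick 0 v(1, 2): A3/E4 P5 -> G4/D5 P5 similar
  -> R7 @ bar 4 tick 0 v(0,): F3->B3 leap 6st
  -> R7 @ bar 4 tick 0 v(1,): A3->G4 leap 10st
  -> R7 @ bar 4 tick 0 v(2,): E4->D5 leap 10st
  -> R1 @ bar 5 tick 0 v(1, 2): G4/D5 P5 -> A4/E5 P5 similar

(1, 0, R1, (0, 2))
(2, 0, R2, (0, 1))
(3, 0, R2, (1, 2))
(3, 0, R4, (0, 2))
(4, 0, R1, (1, 2))
(4, 0, R7, (0,))
(4, 0, R7, (1,))
(4, 0, R7, (2,))
(5, 0, R1, (1, 2))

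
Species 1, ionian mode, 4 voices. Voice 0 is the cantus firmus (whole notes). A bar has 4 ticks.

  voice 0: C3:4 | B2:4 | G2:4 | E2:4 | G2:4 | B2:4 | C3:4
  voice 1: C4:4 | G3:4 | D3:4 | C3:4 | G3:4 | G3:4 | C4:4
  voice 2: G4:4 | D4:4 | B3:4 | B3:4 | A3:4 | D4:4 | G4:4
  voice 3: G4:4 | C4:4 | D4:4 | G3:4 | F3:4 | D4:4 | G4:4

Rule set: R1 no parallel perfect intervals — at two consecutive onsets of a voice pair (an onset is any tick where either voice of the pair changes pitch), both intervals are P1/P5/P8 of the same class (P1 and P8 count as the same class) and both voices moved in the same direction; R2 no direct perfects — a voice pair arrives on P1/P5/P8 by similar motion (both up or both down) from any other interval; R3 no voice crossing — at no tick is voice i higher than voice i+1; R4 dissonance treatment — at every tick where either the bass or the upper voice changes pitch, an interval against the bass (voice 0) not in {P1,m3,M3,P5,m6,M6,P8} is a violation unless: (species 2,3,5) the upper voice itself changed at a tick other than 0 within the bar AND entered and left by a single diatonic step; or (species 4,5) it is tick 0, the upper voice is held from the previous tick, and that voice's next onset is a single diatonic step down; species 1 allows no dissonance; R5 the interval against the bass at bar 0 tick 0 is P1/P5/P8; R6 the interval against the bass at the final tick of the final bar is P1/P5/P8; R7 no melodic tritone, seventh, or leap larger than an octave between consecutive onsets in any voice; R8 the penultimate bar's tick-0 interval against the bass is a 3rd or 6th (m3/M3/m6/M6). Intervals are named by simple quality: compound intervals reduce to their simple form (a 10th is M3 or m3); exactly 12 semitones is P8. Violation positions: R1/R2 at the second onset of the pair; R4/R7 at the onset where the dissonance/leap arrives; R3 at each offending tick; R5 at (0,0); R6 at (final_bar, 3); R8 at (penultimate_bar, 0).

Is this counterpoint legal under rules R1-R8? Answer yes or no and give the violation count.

bar 0: v0=C3 v1=C4 v2=G4 v3=G4 (P5)
bar 1: v0=B2 v1=G3 v2=D4 v3=C4 (m2)
bar 2: v0=G2 v1=D3 v2=B3 v3=D4 (P5)
bar 3: v0=E2 v1=C3 v2=B3 v3=G3 (m3)
bar 4: v0=G2 v1=G3 v2=A3 v3=F3 (m7)
bar 5: v0=B2 v1=G3 v2=D4 v3=D4 (m3)
bar 6: v0=C3 v1=C4 v2=G4 v3=G4 (P5)
  R1 @ bar1.0: C4/G4 P5 -> G3/D4 P5 similar
  R3 @ bar1.0: D4 above C4
  R4 @ bar1.0: B2/C4 m2 untreated
  R3 @ bar1.1: D4 above C4
  R3 @ bar1.2: D4 above C4
  R3 @ bar1.3: D4 above C4
  R2 @ bar2.0: B2/G3 m6 -> G2/D3 P5 similar
  R2 @ bar3.0: D3/D4 P8 -> C3/G3 P5 similar
  R3 @ bar3.0: B3 above G3
  R3 @ bar3.1: B3 above G3
  R3 @ bar3.2: B3 above G3
  R3 @ bar3.3: B3 above G3
  R2 @ bar4.0: E2/C3 m6 -> G2/G3 P8 similar
  R3 @ bar4.0: A3 above F3
  R4 @ bar4.0: G2/A3 M2 untreated
  R4 @ bar4.0: G2/F3 m7 untreated
  R3 @ bar4.1: A3 above F3
  R3 @ bar4.2: A3 above F3
  R3 @ bar4.3: A3 above F3
  R2 @ bar5.0: A3/F3 M3 -> D4/D4 P1 similar
  R1 @ bar6.0: G3/D4 P5 -> C4/G4 P5 similar
  R1 @ bar6.0: G3/D4 P5 -> C4/G4 P5 similar
  R1 @ bar6.0: D4/D4 P1 -> G4/G4 P1 similar
  R2 @ bar6.0: B2/G3 m6 -> C3/C4 P8 similar
  R2 @ bar6.0: B2/D4 m3 -> C3/G4 P5 similar
  R2 @ bar6.0: B2/D4 m3 -> C3/G4 P5 similar

No (26 violations)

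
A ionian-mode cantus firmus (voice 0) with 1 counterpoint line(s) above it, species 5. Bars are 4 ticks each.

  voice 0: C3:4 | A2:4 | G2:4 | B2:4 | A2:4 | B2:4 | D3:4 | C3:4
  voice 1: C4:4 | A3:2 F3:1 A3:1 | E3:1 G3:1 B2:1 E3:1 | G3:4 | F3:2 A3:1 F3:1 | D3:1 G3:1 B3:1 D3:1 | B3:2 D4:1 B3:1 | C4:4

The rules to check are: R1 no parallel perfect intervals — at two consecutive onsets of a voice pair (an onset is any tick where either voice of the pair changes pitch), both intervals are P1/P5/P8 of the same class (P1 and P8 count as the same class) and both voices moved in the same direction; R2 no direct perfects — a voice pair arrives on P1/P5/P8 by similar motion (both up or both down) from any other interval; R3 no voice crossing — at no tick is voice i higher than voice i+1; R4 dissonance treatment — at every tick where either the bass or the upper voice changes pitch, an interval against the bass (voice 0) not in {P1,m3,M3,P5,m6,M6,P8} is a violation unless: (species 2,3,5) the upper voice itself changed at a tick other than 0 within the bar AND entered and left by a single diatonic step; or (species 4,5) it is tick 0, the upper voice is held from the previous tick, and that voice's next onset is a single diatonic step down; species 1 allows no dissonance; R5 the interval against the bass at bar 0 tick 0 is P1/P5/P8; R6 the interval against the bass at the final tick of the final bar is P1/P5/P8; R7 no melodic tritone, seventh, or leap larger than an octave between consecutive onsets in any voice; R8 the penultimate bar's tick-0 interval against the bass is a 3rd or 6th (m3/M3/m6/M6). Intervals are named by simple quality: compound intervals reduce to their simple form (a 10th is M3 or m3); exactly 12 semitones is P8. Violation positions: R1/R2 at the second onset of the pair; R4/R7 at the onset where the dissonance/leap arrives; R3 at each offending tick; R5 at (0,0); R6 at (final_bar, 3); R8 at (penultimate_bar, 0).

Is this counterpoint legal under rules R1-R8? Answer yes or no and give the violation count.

bar 0: v0=C3 v1=C4 (P8)
bar 1: v0=A2 v1=A3 (P8)
bar 2: v0=G2 v1=E3 (M6)
bar 3: v0=B2 v1=G3 (m6)
bar 4: v0=A2 v1=F3 (m6)
bar 5: v0=B2 v1=D3 (m3)
bar 6: v0=D3 v1=B3 (M6)
bar 7: v0=C3 v1=C4 (P8)
  R1 @ bar1.0: C3/C4 P8 -> A2/A3 P8 similar

No (1 violations)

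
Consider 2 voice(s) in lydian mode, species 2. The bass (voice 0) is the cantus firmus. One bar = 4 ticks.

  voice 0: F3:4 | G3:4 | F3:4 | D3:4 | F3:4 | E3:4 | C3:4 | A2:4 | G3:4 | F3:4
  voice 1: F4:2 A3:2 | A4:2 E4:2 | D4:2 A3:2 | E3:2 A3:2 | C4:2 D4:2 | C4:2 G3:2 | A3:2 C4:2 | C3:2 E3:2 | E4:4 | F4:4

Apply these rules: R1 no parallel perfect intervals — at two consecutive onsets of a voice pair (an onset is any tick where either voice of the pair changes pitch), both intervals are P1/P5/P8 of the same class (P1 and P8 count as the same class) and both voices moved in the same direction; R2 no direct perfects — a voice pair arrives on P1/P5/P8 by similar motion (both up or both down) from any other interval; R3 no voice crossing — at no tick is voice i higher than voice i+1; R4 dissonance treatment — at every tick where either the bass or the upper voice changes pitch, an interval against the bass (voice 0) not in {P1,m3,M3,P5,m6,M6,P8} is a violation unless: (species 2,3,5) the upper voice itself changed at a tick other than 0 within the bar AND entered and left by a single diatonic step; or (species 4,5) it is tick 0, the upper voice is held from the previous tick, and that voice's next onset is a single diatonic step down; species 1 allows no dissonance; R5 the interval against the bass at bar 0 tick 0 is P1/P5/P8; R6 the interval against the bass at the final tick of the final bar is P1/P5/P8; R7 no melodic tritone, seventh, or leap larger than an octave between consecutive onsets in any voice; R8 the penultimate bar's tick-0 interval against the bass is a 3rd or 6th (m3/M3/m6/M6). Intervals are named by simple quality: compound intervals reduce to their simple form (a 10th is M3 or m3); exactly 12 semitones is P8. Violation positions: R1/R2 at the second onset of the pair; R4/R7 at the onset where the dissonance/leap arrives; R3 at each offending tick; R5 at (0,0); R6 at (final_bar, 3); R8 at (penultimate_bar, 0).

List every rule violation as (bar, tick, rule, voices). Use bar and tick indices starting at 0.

bar 0: v0=F3 v1=F4 downbeat P8
bar 1: v0=G3 v1=A4 downbeat M2
bar 2: v0=F3 v1=D4 downbeat M6
bar 3: v0=D3 v1=E3 downbeat M2
bar 4: v0=F3 v1=C4 downbeat P5
bar 5: v0=E3 v1=C4 downbeat m6
bar 6: v0=C3 v1=A3 downbeat M6
bar 7: v0=A2 v1=C3 downbeat m3
bar 8: v0=G3 v1=E4 downbeat M6
bar 9: v0=F3 v1=F4 downbeat P8
  -> R4 @ bar 1 tick 0 v(0, 1): G3/A4 M2 untreated
  -> R4 @ bar 3 tick 0 v(0, 1): D3/E3 M2 untreated
  -> R1 @ bar 4 tick 0 v(0, 1): D3/A3 P5 -> F3/C4 P5 similar
  -> R7 @ bar 8 tick 0 v(0,): A2->G3 leap 10st

(1, 0, R4, (0, 1))
(3, 0, R4, (0, 1))
(4, 0, R1, (0, 1))
(8, 0, R7, (0,))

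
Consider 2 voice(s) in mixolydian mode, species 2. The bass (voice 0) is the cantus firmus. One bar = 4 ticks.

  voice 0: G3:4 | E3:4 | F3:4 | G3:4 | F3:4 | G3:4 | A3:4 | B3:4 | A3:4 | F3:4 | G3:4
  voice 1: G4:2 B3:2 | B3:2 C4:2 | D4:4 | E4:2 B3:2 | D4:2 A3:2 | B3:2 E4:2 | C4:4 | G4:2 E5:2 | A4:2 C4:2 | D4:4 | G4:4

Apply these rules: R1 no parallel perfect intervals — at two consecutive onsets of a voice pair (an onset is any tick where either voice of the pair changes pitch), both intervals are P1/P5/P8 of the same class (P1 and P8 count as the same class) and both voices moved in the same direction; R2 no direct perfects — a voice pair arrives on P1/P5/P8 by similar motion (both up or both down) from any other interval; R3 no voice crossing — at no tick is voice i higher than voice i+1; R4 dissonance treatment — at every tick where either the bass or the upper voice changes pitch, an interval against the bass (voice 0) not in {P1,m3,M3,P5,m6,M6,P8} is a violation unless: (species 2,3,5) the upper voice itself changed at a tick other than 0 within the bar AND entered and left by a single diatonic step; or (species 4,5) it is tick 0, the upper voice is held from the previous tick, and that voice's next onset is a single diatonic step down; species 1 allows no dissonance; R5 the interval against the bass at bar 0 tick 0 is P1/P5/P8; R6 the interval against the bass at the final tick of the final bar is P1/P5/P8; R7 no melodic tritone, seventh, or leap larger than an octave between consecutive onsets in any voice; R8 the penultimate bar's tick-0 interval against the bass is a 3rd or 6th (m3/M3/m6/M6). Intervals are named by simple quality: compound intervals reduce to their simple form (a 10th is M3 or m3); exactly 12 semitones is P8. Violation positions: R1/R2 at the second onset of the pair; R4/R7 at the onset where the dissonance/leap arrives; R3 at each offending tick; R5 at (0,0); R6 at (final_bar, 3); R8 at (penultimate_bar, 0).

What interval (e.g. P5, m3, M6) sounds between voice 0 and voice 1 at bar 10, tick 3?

P8

voice 0=G3 voice 1=G4 -> P8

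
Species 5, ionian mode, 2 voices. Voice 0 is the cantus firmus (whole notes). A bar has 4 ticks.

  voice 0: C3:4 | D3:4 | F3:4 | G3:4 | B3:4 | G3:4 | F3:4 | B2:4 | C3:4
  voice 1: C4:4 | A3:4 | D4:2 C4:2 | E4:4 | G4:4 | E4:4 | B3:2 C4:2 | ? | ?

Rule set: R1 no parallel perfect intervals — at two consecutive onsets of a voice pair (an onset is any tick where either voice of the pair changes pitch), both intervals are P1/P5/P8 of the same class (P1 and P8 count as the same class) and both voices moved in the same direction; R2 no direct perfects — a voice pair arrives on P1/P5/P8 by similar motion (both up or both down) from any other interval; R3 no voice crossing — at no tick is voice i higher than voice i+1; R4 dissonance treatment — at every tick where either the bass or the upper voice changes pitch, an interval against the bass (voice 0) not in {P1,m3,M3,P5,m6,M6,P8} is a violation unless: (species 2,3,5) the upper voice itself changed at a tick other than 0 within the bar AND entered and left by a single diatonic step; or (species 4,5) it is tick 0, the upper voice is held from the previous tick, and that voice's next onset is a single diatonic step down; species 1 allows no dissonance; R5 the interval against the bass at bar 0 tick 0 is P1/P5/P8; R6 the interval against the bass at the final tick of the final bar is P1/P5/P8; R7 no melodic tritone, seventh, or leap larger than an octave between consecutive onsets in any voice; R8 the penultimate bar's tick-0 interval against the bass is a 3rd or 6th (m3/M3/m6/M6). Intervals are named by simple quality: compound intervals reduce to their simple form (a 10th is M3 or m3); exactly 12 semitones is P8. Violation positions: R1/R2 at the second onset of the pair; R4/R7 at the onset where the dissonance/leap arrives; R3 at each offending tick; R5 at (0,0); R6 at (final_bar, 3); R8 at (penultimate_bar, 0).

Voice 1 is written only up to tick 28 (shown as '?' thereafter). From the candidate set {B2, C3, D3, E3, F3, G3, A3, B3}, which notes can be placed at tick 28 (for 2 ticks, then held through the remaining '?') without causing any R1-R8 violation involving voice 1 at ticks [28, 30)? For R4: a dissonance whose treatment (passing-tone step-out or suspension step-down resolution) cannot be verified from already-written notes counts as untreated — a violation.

{G3}

B2: violates R2,R7,R8
C3: violates R4,R8
D3: violates R7
E3: violates R4,R8
F3: violates R4,R8
G3: legal
A3: violates R4,R8
B3: violates R2,R8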